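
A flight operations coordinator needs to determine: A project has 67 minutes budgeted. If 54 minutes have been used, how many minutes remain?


Total budget: 67 minutes
Time used: 54 minutes
Remaining: 67 - 54 = 13 minutes
Percent used: 80.6%
Percent remaining: 19.4%

13


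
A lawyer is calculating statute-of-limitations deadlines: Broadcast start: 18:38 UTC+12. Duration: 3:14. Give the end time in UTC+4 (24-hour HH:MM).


Start: 18:38 in UTC+12
Step 1 - add duration:
  minutes: 38 + 14 = 52
  hours: 18 + 3 + 0 = 21
  end in UTC+12: 21:52
Step 2 - convert UTC+12 -> UTC+4:
  offset difference: 4 - (12) = -8 hours
  21 + (-8) = 13 -> mod 24 = 13
Result: 13:52 in UTC+4

13:52


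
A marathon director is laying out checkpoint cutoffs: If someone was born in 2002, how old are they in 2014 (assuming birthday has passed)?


Birth year: 2002
Current year: 2014
Age = current year - birth year
Age = 2014 - 2002 = 12

12


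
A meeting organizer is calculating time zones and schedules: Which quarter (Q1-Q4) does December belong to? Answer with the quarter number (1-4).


Month: December (month 12)
Q1: January-March (months 1-3)
Q2: April-June (months 4-6)
Q3: July-September (months 7-9)
Q4: October-December (months 10-12)
Month 12 falls in Q4

4


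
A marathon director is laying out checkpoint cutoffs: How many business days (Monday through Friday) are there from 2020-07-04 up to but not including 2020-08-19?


Start: 2020-07-04 (Saturday)
End (exclusive): 2020-08-19 (Wednesday)
Total calendar days: 46
Full weeks: 46 // 7 = 6 -> 30 weekdays
Remaining 4 days starting on Saturday:
  Sat(-), Sun(-), Mon(w), Tue(w) -> 2 weekdays
Total business days: 30 + 2 = 32

32


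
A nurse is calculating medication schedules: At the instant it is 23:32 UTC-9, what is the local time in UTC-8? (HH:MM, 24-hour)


Local time: 23:32 at UTC-9 (offset -9h)
Target zone: UTC-8 (offset -8h)
Difference: -8 - (-9) = 1 hours
Calculation: 23 + (1) = 24
Wraparound: (24) mod 24 = 0
Result: 00:32

00:32


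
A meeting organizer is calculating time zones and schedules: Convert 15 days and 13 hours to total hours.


Days: 15
Extra hours: 13
Hours per day: 24
Days to hours: 15 x 24 = 360
Total: 360 + 13 = 373

373


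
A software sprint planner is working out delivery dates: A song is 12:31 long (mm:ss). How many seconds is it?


Minutes: 12
Extra seconds: 31
Seconds per minute: 60
Minutes to seconds: 12 x 60 = 720
Total: 720 + 31 = 751

751


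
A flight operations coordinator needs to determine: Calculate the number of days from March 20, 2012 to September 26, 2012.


Start date: 2012-03-20
End date: 2012-09-26
Mar 2012: +12 days
Apr 2012: +30 days
May 2012: +31 days
... (4 more months)
Total: 190 days

190


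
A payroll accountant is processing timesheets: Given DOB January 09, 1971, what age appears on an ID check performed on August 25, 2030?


Birth: 1971-01-09
Reference: 2030-08-25
Year difference: 2030 - 1971 = 59
Has birthday (01-09) occurred by 08-25? Yes
Age in full years: 59

59


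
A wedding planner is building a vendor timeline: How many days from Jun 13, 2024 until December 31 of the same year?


Start: June 13, 2024
End: December 31, 2024
Days left in June: 17
July: 31
August: 31
September: 30
October: 31
... plus remaining months
Sum of remaining months: 184
Total: 17 + 184 = 201

201


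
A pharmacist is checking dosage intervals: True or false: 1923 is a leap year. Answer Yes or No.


Year: 1923
Divisible by 4? 1923 / 4 = 480.75 -> No
Not divisible by 4, so NOT a leap year

No


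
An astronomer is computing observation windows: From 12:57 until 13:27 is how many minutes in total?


Start time: 12:57 = 777 minutes from midnight
End time: 13:27 = 807 minutes from midnight
Difference: 807 - 777 = 30 minutes
That is 0 hours and 30 minutes

30


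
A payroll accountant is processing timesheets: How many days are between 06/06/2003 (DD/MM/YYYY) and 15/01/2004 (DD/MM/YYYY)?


Start date: 2003-06-06
End date: 2004-01-15
Jun 2003: +25 days
Jul 2003: +31 days
Aug 2003: +31 days
... (5 more months)
Total: 223 days

223


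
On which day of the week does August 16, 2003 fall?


Date: 2003-08-16
January 1, 2003 is a Wednesday
Day of year: 228
Offset from Jan 1: 227 days
227 mod 7 = 3
Result: Saturday

Saturday


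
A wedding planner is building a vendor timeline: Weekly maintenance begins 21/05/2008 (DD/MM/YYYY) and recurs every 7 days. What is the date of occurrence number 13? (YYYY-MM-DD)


First occurrence: 2008-05-21 (occurrence 1)
Each occurrence is 7 days after the previous.
Occurrence 13 is 12 weeks after the first.
12 weeks = 84 days
2008-05-21 + 84 days = 2008-08-13

2008-08-13


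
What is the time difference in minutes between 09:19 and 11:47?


Start time: 09:19 = 559 minutes from midnight
End time: 11:47 = 707 minutes from midnight
Difference: 707 - 559 = 148 minutes
That is 2 hours and 28 minutes

148


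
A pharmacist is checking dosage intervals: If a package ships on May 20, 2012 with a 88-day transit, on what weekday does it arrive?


Start: 2012-05-20 (Sunday)
Step 1 - find target date: add 88 days
  2012-05-20 + 88 days = 2012-08-16
Step 2 - day of week:
  88 mod 7 = 4
  Sunday + 4 days -> Thursday
Result: Thursday (2012-08-16)

Thursday


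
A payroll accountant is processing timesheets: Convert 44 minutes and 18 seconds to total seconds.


Minutes: 44
Extra seconds: 18
Seconds per minute: 60
Minutes to seconds: 44 x 60 = 2640
Total: 2640 + 18 = 2658

2658


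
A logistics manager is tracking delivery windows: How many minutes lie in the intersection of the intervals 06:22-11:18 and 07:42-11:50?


Interval A: [382, 678] minutes from midnight
Interval B: [462, 710] minutes from midnight
Overlap start = max(382, 462) = 462
Overlap end = min(678, 710) = 678
Overlap = 678 - 462 = 216 minutes

216


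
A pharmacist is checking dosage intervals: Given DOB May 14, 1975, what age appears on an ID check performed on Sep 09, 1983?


Birth: 1975-05-14
Reference: 1983-09-09
Year difference: 1983 - 1975 = 8
Has birthday (05-14) occurred by 09-09? Yes
Age in full years: 8

8


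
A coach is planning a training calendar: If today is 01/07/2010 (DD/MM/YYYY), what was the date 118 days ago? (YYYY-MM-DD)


Start: 2010-07-01
Subtracting 118 days
Days already passed in July: 1
After going back through July: 117 more days to subtract
June 2010: 30 days, 87 remaining
May 2010: 31 days, 56 remaining
April 2010: 30 days, 26 remaining
March 2010 has 31 days, need 26
Result: 2010-03-05

2010-03-05


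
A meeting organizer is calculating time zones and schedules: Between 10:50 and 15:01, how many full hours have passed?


Start: 10:50
End: 15:01
Hour difference: 15 - 10 = 5 hours
Minute difference: 1 - 50 = -49 minutes
Total minutes: 251
Complete hours: 251 / 60 = 4 (remainder 11)

4


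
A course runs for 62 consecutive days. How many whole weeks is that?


Total days: 62
Days per week: 7
Division: 62 / 7 = 8 remainder 6
Complete weeks: 8
Remaining days: 6

8


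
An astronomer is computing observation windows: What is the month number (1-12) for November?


Calendar month order:
10. October
11. November <--
12. December
November is month number 11

11


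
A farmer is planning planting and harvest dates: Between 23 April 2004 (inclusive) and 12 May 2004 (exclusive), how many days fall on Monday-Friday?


Start: 2004-04-23 (Friday)
End (exclusive): 2004-05-12 (Wednesday)
Total calendar days: 19
Full weeks: 19 // 7 = 2 -> 10 weekdays
Remaining 5 days starting on Friday:
  Fri(w), Sat(-), Sun(-), Mon(w), Tue(w) -> 3 weekdays
Total business days: 10 + 3 = 13

13


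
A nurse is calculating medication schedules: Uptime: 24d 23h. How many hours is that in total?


Days: 24
Extra hours: 23
Hours per day: 24
Days to hours: 24 x 24 = 576
Total: 576 + 23 = 599

599


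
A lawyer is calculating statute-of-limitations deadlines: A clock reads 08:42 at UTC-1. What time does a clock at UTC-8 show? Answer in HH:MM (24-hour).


Local time: 08:42 at UTC-1 (offset -1h)
Target zone: UTC-8 (offset -8h)
Difference: -8 - (-1) = -7 hours
Calculation: 8 + (-7) = 1
Result: 01:42

01:42


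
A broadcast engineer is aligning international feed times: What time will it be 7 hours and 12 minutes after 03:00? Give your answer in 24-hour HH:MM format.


Start time: 03:00
Adding: 7 hours 12 minutes
Minutes: 0 + 12 = 12
Hours: 3 + 7 + 0 = 10
Result: 10:12

10:12


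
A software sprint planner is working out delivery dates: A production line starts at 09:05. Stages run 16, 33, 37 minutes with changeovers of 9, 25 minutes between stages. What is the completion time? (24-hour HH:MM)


Start: 09:05 = 545 min from midnight
  after task 1 (16 min): 09:21
  after break (9 min): 09:30
  after task 2 (33 min): 10:03
  after break (25 min): 10:28
  after task 3 (37 min): 11:05
Total elapsed: 120 minutes
End time: 11:05

11:05


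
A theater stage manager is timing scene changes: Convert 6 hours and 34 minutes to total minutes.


Hours: 6
Minutes: 34
Convert hours to minutes: 6 x 60 = 360
Add remaining minutes: 360 + 34 = 394

394


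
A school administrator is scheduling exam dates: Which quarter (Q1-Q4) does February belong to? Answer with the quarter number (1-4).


Month: February (month 2)
Q1: January-March (months 1-3)
Q2: April-June (months 4-6)
Q3: July-September (months 7-9)
Q4: October-December (months 10-12)
Month 2 falls in Q1

1


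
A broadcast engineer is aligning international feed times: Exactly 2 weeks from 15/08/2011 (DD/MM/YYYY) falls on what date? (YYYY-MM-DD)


Start: 2011-08-15
Weeks to add: 2
Convert to days: 2 x 7 = 14 days
Add 14 days to 2011-08-15
Result: 2011-08-29

2011-08-29


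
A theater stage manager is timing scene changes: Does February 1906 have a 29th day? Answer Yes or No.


Year: 1906
Divisible by 4? 1906 / 4 = 476.5 -> No
Not divisible by 4, so NOT a leap year

No


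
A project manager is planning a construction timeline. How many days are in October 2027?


Month: October
Year: 2027
October is a 31-day month
Total: 31 days

31


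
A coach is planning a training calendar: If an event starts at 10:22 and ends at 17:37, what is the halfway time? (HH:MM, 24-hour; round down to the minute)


Start time: 10:22 = 622 minutes from midnight
End time: 17:37 = 1057 minutes from midnight
Sum: 622 + 1057 = 1679
Midpoint: 1679 / 2 = 839 minutes
Convert: 839 / 60 = 13 hours, 59 minutes
Result: 13:59

13:59


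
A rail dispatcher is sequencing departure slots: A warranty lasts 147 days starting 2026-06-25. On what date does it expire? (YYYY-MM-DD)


Start: 2026-06-25
Adding 147 days
Days remaining in June: 5
After June: 142 days still to add
July 2026: 31 days, 111 remaining
August 2026: 31 days, 80 remaining
September 2026: 30 days, 50 remaining
October 2026: 31 days, 19 remaining
Result: 2026-11-19

2026-11-19


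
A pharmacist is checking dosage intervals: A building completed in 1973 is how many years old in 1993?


Birth year: 1973
Current year: 1993
Age = current year - birth year
Age = 1993 - 1973 = 20

20


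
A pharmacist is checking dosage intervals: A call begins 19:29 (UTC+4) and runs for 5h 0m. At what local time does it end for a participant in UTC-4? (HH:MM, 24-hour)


Start: 19:29 in UTC+4
Step 1 - add duration:
  minutes: 29 + 0 = 29
  hours: 19 + 5 + 0 = 24
  end in UTC+4: 00:29
Step 2 - convert UTC+4 -> UTC-4:
  offset difference: -4 - (4) = -8 hours
  0 + (-8) = -8 -> mod 24 = 16
Result: 16:29 in UTC-4

16:29


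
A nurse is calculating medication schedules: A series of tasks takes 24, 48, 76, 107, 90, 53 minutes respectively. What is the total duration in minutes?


Durations: 24, 48, 76, 107, 90, 53
Running sum: 24
+ 48 = 72
+ 76 = 148
+ 107 = 255
+ 90 = 345
+ 53 = 398
Total duration: 398 minutes
That is 6 hours and 38 minutes

398


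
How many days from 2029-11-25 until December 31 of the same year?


Start: November 25, 2029
End: December 31, 2029
Days left in November: 5
December: 31
Sum of remaining months: 31
Total: 5 + 31 = 36

36


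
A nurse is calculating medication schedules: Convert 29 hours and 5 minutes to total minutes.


Hours: 29
Extra minutes: 5
Minutes per hour: 60
Hours to minutes: 29 x 60 = 1740
Total: 1740 + 5 = 1745

1745


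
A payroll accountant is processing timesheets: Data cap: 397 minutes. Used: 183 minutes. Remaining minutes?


Total budget: 397 minutes
Time used: 183 minutes
Remaining: 397 - 183 = 214 minutes
Percent used: 46.1%
Percent remaining: 53.9%

214


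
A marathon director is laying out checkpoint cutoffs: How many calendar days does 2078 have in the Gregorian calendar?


Year: 2078
Check leap year rules:
Divisible by 4? No
2078 is not a leap year
Days: 365

365


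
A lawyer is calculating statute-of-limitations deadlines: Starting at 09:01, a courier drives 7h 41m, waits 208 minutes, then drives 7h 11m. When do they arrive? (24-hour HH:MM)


Depart: 09:01
Leg 1: +461 min -> 16:42
Layover: +208 min -> 20:10
Leg 2: +431 min -> 03:21
Total travel: 1100 minutes = 18h 20m
Arrival: 03:21

03:21


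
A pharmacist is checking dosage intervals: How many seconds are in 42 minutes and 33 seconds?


Minutes: 42
Seconds: 33
Convert minutes to seconds: 42 x 60 = 2520
Add remaining seconds: 2520 + 33 = 2553

2553


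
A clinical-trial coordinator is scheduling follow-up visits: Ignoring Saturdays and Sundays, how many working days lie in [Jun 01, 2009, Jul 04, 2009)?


Start: 2009-06-01 (Monday)
End (exclusive): 2009-07-04 (Saturday)
Total calendar days: 33
Full weeks: 33 // 7 = 4 -> 20 weekdays
Remaining 5 days starting on Monday:
  Mon(w), Tue(w), Wed(w), Thu(w), Fri(w) -> 5 weekdays
Total business days: 20 + 5 = 25

25


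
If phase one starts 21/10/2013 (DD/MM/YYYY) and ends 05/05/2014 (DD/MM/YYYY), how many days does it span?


Start date: 2013-10-21
End date: 2014-05-05
Oct 2013: +11 days
Nov 2013: +30 days
Dec 2013: +31 days
... (5 more months)
Total: 196 days

196


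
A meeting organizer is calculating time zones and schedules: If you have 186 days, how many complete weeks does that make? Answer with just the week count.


Total days: 186
Days per week: 7
Division: 186 / 7 = 26 remainder 4
Complete weeks: 26
Remaining days: 4

26


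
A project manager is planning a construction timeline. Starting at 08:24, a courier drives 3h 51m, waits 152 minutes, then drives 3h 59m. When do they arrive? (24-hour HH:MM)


Depart: 08:24
Leg 1: +231 min -> 12:15
Layover: +152 min -> 14:47
Leg 2: +239 min -> 18:46
Total travel: 622 minutes = 10h 22m
Arrival: 18:46

18:46


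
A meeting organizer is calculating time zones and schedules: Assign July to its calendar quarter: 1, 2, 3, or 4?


Month: July (month 7)
Q1: January-March (months 1-3)
Q2: April-June (months 4-6)
Q3: July-September (months 7-9)
Q4: October-December (months 10-12)
Month 7 falls in Q3

3


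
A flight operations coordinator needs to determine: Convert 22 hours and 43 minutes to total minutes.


Hours: 22
Minutes: 43
Convert hours to minutes: 22 x 60 = 1320
Add remaining minutes: 1320 + 43 = 1363

1363


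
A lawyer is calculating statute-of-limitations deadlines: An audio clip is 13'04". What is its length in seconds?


Minutes: 13
Seconds: 4
Convert minutes to seconds: 13 x 60 = 780
Add remaining seconds: 780 + 4 = 784

784


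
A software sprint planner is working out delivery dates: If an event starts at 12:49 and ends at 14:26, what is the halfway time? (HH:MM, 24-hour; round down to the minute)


Start time: 12:49 = 769 minutes from midnight
End time: 14:26 = 866 minutes from midnight
Sum: 769 + 866 = 1635
Midpoint: 1635 / 2 = 817 minutes
Convert: 817 / 60 = 13 hours, 37 minutes
Result: 13:37

13:37


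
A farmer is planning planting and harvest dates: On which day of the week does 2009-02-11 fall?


Date: 2009-02-11
January 1, 2009 is a Thursday
Day of year: 42
Offset from Jan 1: 41 days
41 mod 7 = 6
Result: Wednesday

Wednesday


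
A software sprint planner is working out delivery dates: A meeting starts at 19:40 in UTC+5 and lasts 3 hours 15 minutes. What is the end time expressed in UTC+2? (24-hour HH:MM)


Start: 19:40 in UTC+5
Step 1 - add duration:
  minutes: 40 + 15 = 55
  hours: 19 + 3 + 0 = 22
  end in UTC+5: 22:55
Step 2 - convert UTC+5 -> UTC+2:
  offset difference: 2 - (5) = -3 hours
  22 + (-3) = 19 -> mod 24 = 19
Result: 19:55 in UTC+2

19:55


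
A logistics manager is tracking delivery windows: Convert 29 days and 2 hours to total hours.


Days: 29
Extra hours: 2
Hours per day: 24
Days to hours: 29 x 24 = 696
Total: 696 + 2 = 698

698


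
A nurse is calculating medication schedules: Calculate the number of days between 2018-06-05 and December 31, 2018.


Start: June 05, 2018
End: December 31, 2018
Days left in June: 25
July: 31
August: 31
September: 30
October: 31
... plus remaining months
Sum of remaining months: 184
Total: 25 + 184 = 209

209


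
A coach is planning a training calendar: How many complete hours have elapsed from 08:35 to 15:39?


Start: 08:35
End: 15:39
Hour difference: 15 - 8 = 7 hours
Minute difference: 39 - 35 = 4 minutes
Total minutes: 424
Complete hours: 424 / 60 = 7 (remainder 4)

7


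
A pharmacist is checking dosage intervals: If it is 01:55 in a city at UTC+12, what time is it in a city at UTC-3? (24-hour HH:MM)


Local time: 01:55 at UTC+12 (offset 12h)
Target zone: UTC-3 (offset -3h)
Difference: -3 - (12) = -15 hours
Calculation: 1 + (-15) = -14
Wraparound: (-14) mod 24 = 10
Result: 10:55

10:55


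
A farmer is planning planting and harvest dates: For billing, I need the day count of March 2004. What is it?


Month: March
Year: 2004
March is a 31-day month
Total: 31 days

31


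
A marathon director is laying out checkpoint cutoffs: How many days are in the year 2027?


Year: 2027
Check leap year rules:
Divisible by 4? No
2027 is not a leap year
Days: 365

365


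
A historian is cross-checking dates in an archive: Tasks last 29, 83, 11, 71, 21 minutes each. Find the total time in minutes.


Durations: 29, 83, 11, 71, 21
Running sum: 29
+ 83 = 112
+ 11 = 123
+ 71 = 194
+ 21 = 215
Total duration: 215 minutes
That is 3 hours and 35 minutes

215


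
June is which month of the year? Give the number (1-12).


Calendar month order:
5. May
6. June <--
7. July
June is month number 6

6


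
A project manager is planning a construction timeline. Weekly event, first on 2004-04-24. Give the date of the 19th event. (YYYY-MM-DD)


First occurrence: 2004-04-24 (occurrence 1)
Each occurrence is 7 days after the previous.
Occurrence 19 is 18 weeks after the first.
18 weeks = 126 days
2004-04-24 + 126 days = 2004-08-28

2004-08-28


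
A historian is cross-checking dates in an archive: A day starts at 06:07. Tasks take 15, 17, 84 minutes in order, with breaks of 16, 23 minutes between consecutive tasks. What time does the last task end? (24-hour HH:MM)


Start: 06:07 = 367 min from midnight
  after task 1 (15 min): 06:22
  after break (16 min): 06:38
  after task 2 (17 min): 06:55
  after break (23 min): 07:18
  after task 3 (84 min): 08:42
Total elapsed: 155 minutes
End time: 08:42

08:42


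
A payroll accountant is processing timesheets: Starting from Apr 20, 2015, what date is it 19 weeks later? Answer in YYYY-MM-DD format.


Start: 2015-04-20
Weeks to add: 19
Convert to days: 19 x 7 = 133 days
Add 133 days to 2015-04-20
Result: 2015-08-31

2015-08-31


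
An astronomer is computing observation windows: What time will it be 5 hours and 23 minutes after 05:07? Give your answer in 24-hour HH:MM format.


Start time: 05:07
Adding: 5 hours 23 minutes
Minutes: 7 + 23 = 30
Hours: 5 + 5 + 0 = 10
Result: 10:30

10:30


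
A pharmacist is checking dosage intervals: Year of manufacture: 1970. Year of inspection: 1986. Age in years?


Birth year: 1970
Current year: 1986
Age = current year - birth year
Age = 1986 - 1970 = 16

16


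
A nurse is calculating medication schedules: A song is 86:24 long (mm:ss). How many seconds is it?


Minutes: 86
Extra seconds: 24
Seconds per minute: 60
Minutes to seconds: 86 x 60 = 5160
Total: 5160 + 24 = 5184

5184


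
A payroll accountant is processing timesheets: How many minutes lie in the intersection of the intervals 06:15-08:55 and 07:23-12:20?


Interval A: [375, 535] minutes from midnight
Interval B: [443, 740] minutes from midnight
Overlap start = max(375, 443) = 443
Overlap end = min(535, 740) = 535
Overlap = 535 - 443 = 92 minutes

92


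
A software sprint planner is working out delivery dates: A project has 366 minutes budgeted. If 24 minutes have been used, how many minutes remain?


Total budget: 366 minutes
Time used: 24 minutes
Remaining: 366 - 24 = 342 minutes
Percent used: 6.6%
Percent remaining: 93.4%

342


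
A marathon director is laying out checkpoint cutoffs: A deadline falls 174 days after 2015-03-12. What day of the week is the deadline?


Start: 2015-03-12 (Thursday)
Step 1 - find target date: add 174 days
  2015-03-12 + 174 days = 2015-09-02
Step 2 - day of week:
  174 mod 7 = 6
  Thursday + 6 days -> Wednesday
Result: Wednesday (2015-09-02)

Wednesday


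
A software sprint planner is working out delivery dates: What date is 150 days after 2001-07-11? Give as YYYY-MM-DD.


Start: 2001-07-11
Adding 150 days
Days remaining in July: 20
After July: 130 days still to add
August 2001: 31 days, 99 remaining
September 2001: 30 days, 69 remaining
October 2001: 31 days, 38 remaining
November 2001: 30 days, 8 remaining
Result: 2001-12-08

2001-12-08


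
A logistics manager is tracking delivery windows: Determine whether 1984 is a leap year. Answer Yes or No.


Year: 1984
Divisible by 4? 1984 / 4 = 496.0 -> Yes
Divisible by 100? 1984 / 100 = 19.84 -> No
Divisible by 4 but not 100, so it IS a leap year

Yes


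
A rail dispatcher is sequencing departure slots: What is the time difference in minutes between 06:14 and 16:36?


Start time: 06:14 = 374 minutes from midnight
End time: 16:36 = 996 minutes from midnight
Difference: 996 - 374 = 622 minutes
That is 10 hours and 22 minutes

622


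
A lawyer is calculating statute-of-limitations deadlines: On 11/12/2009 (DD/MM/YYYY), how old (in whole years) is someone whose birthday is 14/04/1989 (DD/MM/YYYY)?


Birth: 1989-04-14
Reference: 2009-12-11
Year difference: 2009 - 1989 = 20
Has birthday (04-14) occurred by 12-11? Yes
Age in full years: 20

20


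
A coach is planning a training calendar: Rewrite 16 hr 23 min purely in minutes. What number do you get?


Hours: 16
Extra minutes: 23
Minutes per hour: 60
Hours to minutes: 16 x 60 = 960
Total: 960 + 23 = 983

983


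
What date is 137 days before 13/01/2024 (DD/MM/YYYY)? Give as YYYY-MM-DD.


Start: 2024-01-13
Subtracting 137 days
Days already passed in January: 13
After going back through January: 124 more days to subtract
December 2023: 31 days, 93 remaining
November 2023: 30 days, 63 remaining
October 2023: 31 days, 32 remaining
September 2023: 30 days, 2 remaining
Result: 2023-08-29

2023-08-29


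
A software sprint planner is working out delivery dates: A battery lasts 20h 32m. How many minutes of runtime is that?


Hours: 20
Extra minutes: 32
Minutes per hour: 60
Hours to minutes: 20 x 60 = 1200
Total: 1200 + 32 = 1232

1232


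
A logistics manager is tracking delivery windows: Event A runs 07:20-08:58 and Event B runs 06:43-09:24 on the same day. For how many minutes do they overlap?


Interval A: [440, 538] minutes from midnight
Interval B: [403, 564] minutes from midnight
Overlap start = max(440, 403) = 440
Overlap end = min(538, 564) = 538
Overlap = 538 - 440 = 98 minutes

98


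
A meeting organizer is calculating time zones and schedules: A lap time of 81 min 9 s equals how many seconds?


Minutes: 81
Seconds: 9
Convert minutes to seconds: 81 x 60 = 4860
Add remaining seconds: 4860 + 9 = 4869

4869


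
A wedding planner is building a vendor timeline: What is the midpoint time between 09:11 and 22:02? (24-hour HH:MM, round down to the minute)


Start time: 09:11 = 551 minutes from midnight
End time: 22:02 = 1322 minutes from midnight
Sum: 551 + 1322 = 1873
Midpoint: 1873 / 2 = 936 minutes
Convert: 936 / 60 = 15 hours, 36 minutes
Result: 15:36

15:36


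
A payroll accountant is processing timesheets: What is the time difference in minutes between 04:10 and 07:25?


Start time: 04:10 = 250 minutes from midnight
End time: 07:25 = 445 minutes from midnight
Difference: 445 - 250 = 195 minutes
That is 3 hours and 15 minutes

195


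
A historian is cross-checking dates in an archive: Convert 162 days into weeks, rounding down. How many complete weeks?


Total days: 162
Days per week: 7
Division: 162 / 7 = 23 remainder 1
Complete weeks: 23
Remaining days: 1

23


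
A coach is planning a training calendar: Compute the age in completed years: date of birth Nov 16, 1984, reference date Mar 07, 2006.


Birth: 1984-11-16
Reference: 2006-03-07
Year difference: 2006 - 1984 = 22
Has birthday (11-16) occurred by 03-07? No
Birthday not yet reached this year -> subtract 1
Age in full years: 21

21


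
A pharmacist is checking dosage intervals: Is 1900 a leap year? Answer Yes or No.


Year: 1900
Divisible by 4? 1900 / 4 = 475.0 -> Yes
Divisible by 100? 1900 / 100 = 19.0 -> Yes
Divisible by 400? 1900 / 400 = 4.75 -> No
Divisible by 100 but not 400, so NOT a leap year

No


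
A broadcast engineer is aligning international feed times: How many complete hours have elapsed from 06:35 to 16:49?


Start: 06:35
End: 16:49
Hour difference: 16 - 6 = 10 hours
Minute difference: 49 - 35 = 14 minutes
Total minutes: 614
Complete hours: 614 / 60 = 10 (remainder 14)

10


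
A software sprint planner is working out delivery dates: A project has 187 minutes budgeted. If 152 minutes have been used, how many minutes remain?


Total budget: 187 minutes
Time used: 152 minutes
Remaining: 187 - 152 = 35 minutes
Percent used: 81.3%
Percent remaining: 18.7%

35


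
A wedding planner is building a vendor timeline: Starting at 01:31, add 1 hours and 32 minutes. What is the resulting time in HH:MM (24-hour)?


Start time: 01:31
Adding: 1 hours 32 minutes
Minutes: 31 + 32 = 63
Minute overflow: 63 >= 60, so carry 1 hour, minutes = 3
Hours: 1 + 1 + 1 = 3
Result: 03:03

03:03


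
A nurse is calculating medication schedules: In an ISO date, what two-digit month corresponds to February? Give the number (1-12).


Calendar month order:
1. January
2. February <--
3. March
February is month number 2

2


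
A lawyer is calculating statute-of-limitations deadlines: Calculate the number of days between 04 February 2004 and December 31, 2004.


Start: February 04, 2004
End: December 31, 2004
Days left in February: 25
March: 31
April: 30
May: 31
June: 30
... plus remaining months
Sum of remaining months: 306
Total: 25 + 306 = 331

331


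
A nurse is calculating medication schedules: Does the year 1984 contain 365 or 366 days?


Year: 1984
Check leap year rules:
Divisible by 4? Yes
Divisible by 100? No
1984 is a leap year
Days: 366

366


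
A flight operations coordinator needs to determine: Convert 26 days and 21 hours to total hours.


Days: 26
Extra hours: 21
Hours per day: 24
Days to hours: 26 x 24 = 624
Total: 624 + 21 = 645

645


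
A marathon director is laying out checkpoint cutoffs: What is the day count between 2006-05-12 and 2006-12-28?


Start date: 2006-05-12
End date: 2006-12-28
May 2006: +20 days
Jun 2006: +30 days
Jul 2006: +31 days
... (5 more months)
Total: 230 days

230


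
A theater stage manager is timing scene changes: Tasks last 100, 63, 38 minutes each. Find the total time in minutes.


Durations: 100, 63, 38
Running sum: 100
+ 63 = 163
+ 38 = 201
Total duration: 201 minutes
That is 3 hours and 21 minutes

201


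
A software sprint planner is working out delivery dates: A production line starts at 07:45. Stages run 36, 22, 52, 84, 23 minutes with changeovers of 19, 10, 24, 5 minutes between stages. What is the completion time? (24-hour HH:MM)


Start: 07:45 = 465 min from midnight
  after task 1 (36 min): 08:21
  after break (19 min): 08:40
  after task 2 (22 min): 09:02
  after break (10 min): 09:12
  after task 3 (52 min): 10:04
  after break (24 min): 10:28
  after task 4 (84 min): 11:52
  after break (5 min): 11:57
  after task 5 (23 min): 12:20
Total elapsed: 275 minutes
End time: 12:20

12:20


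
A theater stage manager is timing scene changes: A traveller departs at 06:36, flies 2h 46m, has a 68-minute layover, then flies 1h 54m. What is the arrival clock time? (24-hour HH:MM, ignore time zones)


Depart: 06:36
Leg 1: +166 min -> 09:22
Layover: +68 min -> 10:30
Leg 2: +114 min -> 12:24
Total travel: 348 minutes = 5h 48m
Arrival: 12:24

12:24


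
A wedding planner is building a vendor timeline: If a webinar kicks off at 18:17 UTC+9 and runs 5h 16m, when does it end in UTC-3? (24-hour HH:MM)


Start: 18:17 in UTC+9
Step 1 - add duration:
  minutes: 17 + 16 = 33
  hours: 18 + 5 + 0 = 23
  end in UTC+9: 23:33
Step 2 - convert UTC+9 -> UTC-3:
  offset difference: -3 - (9) = -12 hours
  23 + (-12) = 11 -> mod 24 = 11
Result: 11:33 in UTC-3

11:33


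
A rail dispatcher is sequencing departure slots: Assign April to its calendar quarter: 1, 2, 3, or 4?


Month: April (month 4)
Q1: January-March (months 1-3)
Q2: April-June (months 4-6)
Q3: July-September (months 7-9)
Q4: October-December (months 10-12)
Month 4 falls in Q2

2


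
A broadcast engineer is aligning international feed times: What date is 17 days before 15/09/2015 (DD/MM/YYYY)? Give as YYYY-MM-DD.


Start: 2015-09-15
Subtracting 17 days
Days already passed in September: 15
After going back through September: 2 more days to subtract
August 2015 has 31 days, need 2
Result: 2015-08-29

2015-08-29


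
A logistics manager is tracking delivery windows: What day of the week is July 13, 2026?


Date: 2026-07-13
January 1, 2026 is a Thursday
Day of year: 194
Offset from Jan 1: 193 days
193 mod 7 = 4
Result: Monday

Monday


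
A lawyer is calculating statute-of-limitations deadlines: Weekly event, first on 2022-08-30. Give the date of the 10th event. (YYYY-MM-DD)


First occurrence: 2022-08-30 (occurrence 1)
Each occurrence is 7 days after the previous.
Occurrence 10 is 9 weeks after the first.
9 weeks = 63 days
2022-08-30 + 63 days = 2022-11-01

2022-11-01


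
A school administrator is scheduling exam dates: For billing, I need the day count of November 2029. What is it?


Month: November
Year: 2029
November is a 30-day month
Total: 30 days

30


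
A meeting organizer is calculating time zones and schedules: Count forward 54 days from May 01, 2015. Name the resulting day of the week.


Start: 2015-05-01 (Friday)
Step 1 - find target date: add 54 days
  2015-05-01 + 54 days = 2015-06-24
Step 2 - day of week:
  54 mod 7 = 5
  Friday + 5 days -> Wednesday
Result: Wednesday (2015-06-24)

Wednesday


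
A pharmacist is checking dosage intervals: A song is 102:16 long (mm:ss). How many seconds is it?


Minutes: 102
Extra seconds: 16
Seconds per minute: 60
Minutes to seconds: 102 x 60 = 6120
Total: 6120 + 16 = 6136

6136


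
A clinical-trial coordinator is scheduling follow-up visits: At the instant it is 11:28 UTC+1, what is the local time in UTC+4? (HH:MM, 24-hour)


Local time: 11:28 at UTC+1 (offset 1h)
Target zone: UTC+4 (offset 4h)
Difference: 4 - (1) = 3 hours
Calculation: 11 + (3) = 14
Result: 14:28

14:28


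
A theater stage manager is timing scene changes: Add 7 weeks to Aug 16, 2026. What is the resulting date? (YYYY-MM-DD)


Start: 2026-08-16
Weeks to add: 7
Convert to days: 7 x 7 = 49 days
Add 49 days to 2026-08-16
Result: 2026-10-04

2026-10-04


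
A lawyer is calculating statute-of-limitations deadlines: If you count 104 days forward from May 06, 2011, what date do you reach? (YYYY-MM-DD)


Start: 2011-05-06
Adding 104 days
Days remaining in May: 25
After May: 79 days still to add
June 2011: 30 days, 49 remaining
July 2011: 31 days, 18 remaining
August 2011 has 31 days, need 18
Result: 2011-08-18

2011-08-18


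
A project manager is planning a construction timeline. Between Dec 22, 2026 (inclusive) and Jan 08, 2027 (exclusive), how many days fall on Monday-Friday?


Start: 2026-12-22 (Tuesday)
End (exclusive): 2027-01-08 (Friday)
Total calendar days: 17
Full weeks: 17 // 7 = 2 -> 10 weekdays
Remaining 3 days starting on Tuesday:
  Tue(w), Wed(w), Thu(w) -> 3 weekdays
Total business days: 10 + 3 = 13

13


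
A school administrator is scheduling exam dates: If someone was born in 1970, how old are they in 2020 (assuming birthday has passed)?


Birth year: 1970
Current year: 2020
Age = current year - birth year
Age = 2020 - 1970 = 50

50


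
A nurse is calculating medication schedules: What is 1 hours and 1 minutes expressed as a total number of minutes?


Hours: 1
Minutes: 1
Convert hours to minutes: 1 x 60 = 60
Add remaining minutes: 60 + 1 = 61

61


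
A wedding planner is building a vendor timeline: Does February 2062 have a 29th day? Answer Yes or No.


Year: 2062
Divisible by 4? 2062 / 4 = 515.5 -> No
Not divisible by 4, so NOT a leap year

No


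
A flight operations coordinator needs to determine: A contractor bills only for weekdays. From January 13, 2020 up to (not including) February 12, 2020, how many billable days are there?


Start: 2020-01-13 (Monday)
End (exclusive): 2020-02-12 (Wednesday)
Total calendar days: 30
Full weeks: 30 // 7 = 4 -> 20 weekdays
Remaining 2 days starting on Monday:
  Mon(w), Tue(w) -> 2 weekdays
Total business days: 20 + 2 = 22

22


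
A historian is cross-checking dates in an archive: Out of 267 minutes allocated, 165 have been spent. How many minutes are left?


Total budget: 267 minutes
Time used: 165 minutes
Remaining: 267 - 165 = 102 minutes
Percent used: 61.8%
Percent remaining: 38.2%

102


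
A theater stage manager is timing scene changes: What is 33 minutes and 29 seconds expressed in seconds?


Minutes: 33
Extra seconds: 29
Seconds per minute: 60
Minutes to seconds: 33 x 60 = 1980
Total: 1980 + 29 = 2009

2009


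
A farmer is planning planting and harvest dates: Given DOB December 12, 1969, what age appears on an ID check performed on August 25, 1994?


Birth: 1969-12-12
Reference: 1994-08-25
Year difference: 1994 - 1969 = 25
Has birthday (12-12) occurred by 08-25? No
Birthday not yet reached this year -> subtract 1
Age in full years: 24

24


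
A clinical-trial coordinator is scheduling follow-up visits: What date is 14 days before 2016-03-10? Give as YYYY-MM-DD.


Start: 2016-03-10
Subtracting 14 days
Days already passed in March: 10
After going back through March: 4 more days to subtract
February 2016 has 29 days, need 4
Result: 2016-02-25

2016-02-25


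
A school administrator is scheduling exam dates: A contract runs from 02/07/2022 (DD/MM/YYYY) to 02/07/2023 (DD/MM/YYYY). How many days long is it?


Start date: 2022-07-02
End date: 2023-07-02
Jul 2022: +30 days
Aug 2022: +31 days
Sep 2022: +30 days
... (10 more months)
Total: 365 days

365


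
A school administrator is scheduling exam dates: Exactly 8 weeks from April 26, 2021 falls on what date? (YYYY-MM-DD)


Start: 2021-04-26
Weeks to add: 8
Convert to days: 8 x 7 = 56 days
Add 56 days to 2021-04-26
Result: 2021-06-21

2021-06-21


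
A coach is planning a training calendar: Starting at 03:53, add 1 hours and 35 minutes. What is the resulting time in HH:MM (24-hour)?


Start time: 03:53
Adding: 1 hours 35 minutes
Minutes: 53 + 35 = 88
Minute overflow: 88 >= 60, so carry 1 hour, minutes = 28
Hours: 3 + 1 + 1 = 5
Result: 05:28

05:28


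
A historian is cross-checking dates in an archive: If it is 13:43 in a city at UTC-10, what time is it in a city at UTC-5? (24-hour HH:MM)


Local time: 13:43 at UTC-10 (offset -10h)
Target zone: UTC-5 (offset -5h)
Difference: -5 - (-10) = 5 hours
Calculation: 13 + (5) = 18
Result: 18:43

18:43


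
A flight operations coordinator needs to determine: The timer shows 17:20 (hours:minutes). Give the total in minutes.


Hours: 17
Minutes: 20
Convert hours to minutes: 17 x 60 = 1020
Add remaining minutes: 1020 + 20 = 1040

1040


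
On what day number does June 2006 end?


Month: June
Year: 2006
June is a 30-day month
Total: 30 days

30


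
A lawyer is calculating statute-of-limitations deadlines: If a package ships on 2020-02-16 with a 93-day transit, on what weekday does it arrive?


Start: 2020-02-16 (Sunday)
Step 1 - find target date: add 93 days
  2020-02-16 + 93 days = 2020-05-19
Step 2 - day of week:
  93 mod 7 = 2
  Sunday + 2 days -> Tuesday
Result: Tuesday (2020-05-19)

Tuesday


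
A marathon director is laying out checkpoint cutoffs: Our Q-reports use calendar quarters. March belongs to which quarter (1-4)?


Month: March (month 3)
Q1: January-March (months 1-3)
Q2: April-June (months 4-6)
Q3: July-September (months 7-9)
Q4: October-December (months 10-12)
Month 3 falls in Q1

1


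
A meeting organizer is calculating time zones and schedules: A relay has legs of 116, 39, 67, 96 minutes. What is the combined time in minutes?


Durations: 116, 39, 67, 96
Running sum: 116
+ 39 = 155
+ 67 = 222
+ 96 = 318
Total duration: 318 minutes
That is 5 hours and 18 minutes

318


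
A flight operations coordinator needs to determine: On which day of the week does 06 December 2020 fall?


Date: 2020-12-06
January 1, 2020 is a Wednesday
Day of year: 341
Offset from Jan 1: 340 days
340 mod 7 = 4
Result: Sunday

Sunday


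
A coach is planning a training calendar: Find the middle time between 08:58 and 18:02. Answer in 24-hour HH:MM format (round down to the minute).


Start time: 08:58 = 538 minutes from midnight
End time: 18:02 = 1082 minutes from midnight
Sum: 538 + 1082 = 1620
Midpoint: 1620 / 2 = 810 minutes
Convert: 810 / 60 = 13 hours, 30 minutes
Result: 13:30

13:30


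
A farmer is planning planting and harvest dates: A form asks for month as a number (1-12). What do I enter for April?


Calendar month order:
3. March
4. April <--
5. May
April is month number 4

4


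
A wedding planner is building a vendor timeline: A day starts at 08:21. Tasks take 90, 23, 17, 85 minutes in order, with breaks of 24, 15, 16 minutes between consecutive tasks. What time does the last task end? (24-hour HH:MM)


Start: 08:21 = 501 min from midnight
  after task 1 (90 min): 09:51
  after break (24 min): 10:15
  after task 2 (23 min): 10:38
  after break (15 min): 10:53
  after task 3 (17 min): 11:10
  after break (16 min): 11:26
  after task 4 (85 min): 12:51
Total elapsed: 270 minutes
End time: 12:51

12:51


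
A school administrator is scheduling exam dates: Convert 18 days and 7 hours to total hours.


Days: 18
Extra hours: 7
Hours per day: 24
Days to hours: 18 x 24 = 432
Total: 432 + 7 = 439

439


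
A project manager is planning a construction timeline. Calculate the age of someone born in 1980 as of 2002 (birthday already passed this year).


Birth year: 1980
Current year: 2002
Age = current year - birth year
Age = 2002 - 1980 = 22

22


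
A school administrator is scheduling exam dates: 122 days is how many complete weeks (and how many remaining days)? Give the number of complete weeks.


Total days: 122
Days per week: 7
Division: 122 / 7 = 17 remainder 3
Complete weeks: 17
Remaining days: 3

17


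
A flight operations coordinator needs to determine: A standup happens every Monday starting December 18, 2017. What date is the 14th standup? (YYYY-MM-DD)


First occurrence: 2017-12-18 (occurrence 1)
Each occurrence is 7 days after the previous.
Occurrence 14 is 13 weeks after the first.
13 weeks = 91 days
2017-12-18 + 91 days = 2018-03-19

2018-03-19
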